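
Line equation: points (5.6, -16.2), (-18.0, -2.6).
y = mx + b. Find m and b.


m = (13.6)/(-23.6) = -0.5763
b = y1 - m*x1 = -16.2 - (13.6*5.6)/(-23.6) = -16.2 + 3.2271 = -12.9729

y = -0.5763x - 12.9729


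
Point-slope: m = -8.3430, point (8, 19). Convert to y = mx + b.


y - 19 = -8.3430(x - 8)
y = -8.3430x + 19 + 8.3430*8
y = -8.3430x + 85.7440

y = -8.3430x + 85.7440


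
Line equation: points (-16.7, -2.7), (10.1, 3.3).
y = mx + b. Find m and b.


m = (6.0)/(26.8) = 0.2239
b = y1 - m*x1 = -2.7 - (6.0*(-16.7))/(26.8) = -2.7 + 3.7388 = 1.0388

y = 0.2239x + 1.0388


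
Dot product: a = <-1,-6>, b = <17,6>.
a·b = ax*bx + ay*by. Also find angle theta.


a·b = -1*17 - 6*6 = -17 - 36 = -53
|a| = sqrt(1+36) = 6.0828
|b| = sqrt(289+36) = 18.0278
cos(theta) = -53/(sqrt(37)*sqrt(325)) = -53/sqrt(12025) = -0.483318
theta = arccos(-53/sqrt(12025)) = 118.9024 degrees

a·b = -53, theta = 118.9024 deg


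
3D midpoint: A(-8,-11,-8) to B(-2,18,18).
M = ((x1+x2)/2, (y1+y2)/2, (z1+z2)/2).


Mx = (-8- 2)/2 = -5.0000
My = (-11+18)/2 = 3.5000
Mz = (-8+18)/2 = 5.0000

M = (-5.0000, 3.5000, 5.0000)


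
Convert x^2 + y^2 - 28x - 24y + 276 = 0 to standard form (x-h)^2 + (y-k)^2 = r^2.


h = -D/2 = 28/2 = 14
k = -E/2 = 24/2 = 12
r^2 = h^2 + k^2 - F = 196 + 144 - 276 = 64
r = 8

Center (14, 12), radius = 8


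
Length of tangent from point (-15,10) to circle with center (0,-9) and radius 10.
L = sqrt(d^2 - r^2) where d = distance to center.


d = sqrt((-15-0)^2 + (10+ 9)^2) = sqrt(225+361) = 24.2074
L = sqrt(586.0000 - 100) = sqrt(486.0000) = 22.0454

22.0454


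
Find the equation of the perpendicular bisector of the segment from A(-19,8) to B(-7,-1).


Midpoint = (-13, 3.5)
Slope of AB = dy/dx = -9/12 = -0.7500
Perp slope = -dx/dy = 12/9 = 1.3333
b = My - (perp slope)*Mx = 3.5 + (12*(-13))/(-9) = 3.5 + 17.3333 = 20.8333

y = 1.3333x + 20.8333


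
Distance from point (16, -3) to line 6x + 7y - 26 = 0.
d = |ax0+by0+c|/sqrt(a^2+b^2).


|6*16 + 7*(-3) - 26| = |49| = 49
sqrt(36 + 49) = sqrt(85) = 9.2195
d = 49/sqrt(85) = 5.3148

5.3148


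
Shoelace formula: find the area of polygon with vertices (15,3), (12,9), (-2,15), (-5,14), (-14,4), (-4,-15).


sum(xi*y_{i+1}) = 15*9 + 12*15 - 2*14 - 5*4 - 14*(-15) - 4*3 = 465
sum(yi*x_{i+1}) = 3*12 + 9*(-2) + 15*(-5) + 14*(-14) + 4*(-4) - 15*15 = -494
Area = |465 + 494|/2 = 959/2 = 479.5000

479.5000 sq units


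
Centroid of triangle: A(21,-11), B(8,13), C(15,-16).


Gx = (21+8+15)/3 = 44/3 = 14.6667
Gy = (-11+13- 16)/3 = -14/3 = -4.6667

G = (14.6667, -4.6667)


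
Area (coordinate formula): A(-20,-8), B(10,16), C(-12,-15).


-20*(16+ 15) = -620
10*(-15+ 8) = -70
-12*(-8-16) = 288
sum = -402
Area = |-402|/2 = 201.0000

201.0000 sq units


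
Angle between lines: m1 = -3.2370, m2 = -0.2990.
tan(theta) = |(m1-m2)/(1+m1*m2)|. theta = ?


m1-m2 = -2.938
1+m1*m2 = 1.967863
tan(theta) = |-2.938/1.967863| = 1.492990
theta = arctan(|-2.938/1.967863|) = 56.1860 degrees (acute angle)

56.1860 degrees


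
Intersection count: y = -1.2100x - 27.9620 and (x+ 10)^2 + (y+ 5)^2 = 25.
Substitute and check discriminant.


Substitute y = -1.2100x - 27.9620: (x+ 10)^2 + (-1.2100x- 27.9620+ 5)^2 = 25
Expand to Ax^2 + Bx + C = 0, where b-k = -22.962
A = 1+m^2 = 2.4641
B = 2(m(b-k) - h) = 2(-1.2100*(-22.962) + 10) = 75.56804
C = h^2 + (b-k)^2 - r^2 = 100 + 527.253444 - 25 = 602.253444
disc = B^2-4AC = 5710.5287 - 5936.0508 = -225.5221
disc < 0

0 intersection points


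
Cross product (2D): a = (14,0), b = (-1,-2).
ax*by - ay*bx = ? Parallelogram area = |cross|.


cross = 14*(-2) - 0*(-1) = -28 - 0 = -28
Parallelogram area = |-28| = 28

cross = -28, parallelogram area = 28


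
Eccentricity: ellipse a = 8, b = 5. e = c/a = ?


c = sqrt(64-25) = sqrt(39) = 6.2450
e = c/a = sqrt(39)/8 = 0.7806

e = 0.7806


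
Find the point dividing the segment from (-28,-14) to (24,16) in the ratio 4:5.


Px = (4*24 + 5*(-28))/9 = -44/9 = -4.8889
Py = (4*16 + 5*(-14))/9 = -6/9 = -0.6667

P = (-4.8889, -0.6667)


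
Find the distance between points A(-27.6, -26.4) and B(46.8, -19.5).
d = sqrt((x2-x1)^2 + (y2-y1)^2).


dx = 46.8 + 27.6 = 74.4
dy = -19.5 + 26.4 = 6.9
d = sqrt(5535.36 + 47.61) = sqrt(5582.97) = 74.7193

74.7193


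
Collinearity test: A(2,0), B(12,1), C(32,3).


2*(1-3) + 12*(3-0) + 32*(0-1)
= -4 + 36 - 32 = 0

Yes, collinear (determinant = 0)


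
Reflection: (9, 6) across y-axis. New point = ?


Reflection rule for y-axis: (-x, y)
(9, 6) -> (-9, 6)

(-9, 6)


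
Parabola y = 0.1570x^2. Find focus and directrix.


a = 0.1570
1/(4a) = 1.5924
Focus = (0, 1.5924)
Directrix: y = -1.5924

Focus = (0, 1.5924), Directrix: y = -1.5924


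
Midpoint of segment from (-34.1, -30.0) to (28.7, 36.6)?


Mx = (-34.1 + 28.7)/2 = -5.4/2 = -2.7000
My = (-30.0 + 36.6)/2 = 6.6/2 = 3.3000

(-2.7000, 3.3000)


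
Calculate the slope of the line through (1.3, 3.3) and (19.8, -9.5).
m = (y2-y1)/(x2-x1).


dy = -9.5 - 3.3 = -12.8
dx = 19.8 - 1.3 = 18.5
m = -12.8/18.5 = -0.6919

m = -0.6919


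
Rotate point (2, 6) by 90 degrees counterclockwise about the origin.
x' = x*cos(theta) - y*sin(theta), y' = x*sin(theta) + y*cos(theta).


cos(90) = 0, sin(90) = 1
x' = 2*0 - 6*1 = -6
y' = 2*1 + 6*0 = 2

(-6, 2)


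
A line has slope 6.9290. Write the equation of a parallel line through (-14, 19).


Parallel lines have equal slopes.
m2 = 6.9290
b2 = 19 - 6.9290*(-14) = 116.0060

y = 6.9290x + 116.0060


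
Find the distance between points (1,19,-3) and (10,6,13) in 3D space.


dx=9, dy=-13, dz=16
d = sqrt(81+169+256) = sqrt(506) = 22.4944

22.4944


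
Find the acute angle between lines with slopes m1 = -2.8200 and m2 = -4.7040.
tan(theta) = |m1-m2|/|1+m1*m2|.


m1-m2 = 1.884
1+m1*m2 = 14.26528
tan(theta) = |1.884/14.26528| = 0.132069
theta = arctan(|1.884/14.26528|) = 7.5235 degrees (acute angle)

7.5235 degrees


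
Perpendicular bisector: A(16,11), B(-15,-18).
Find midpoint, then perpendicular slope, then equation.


Midpoint = (0.5, -3.5)
Slope of AB = dy/dx = -29/(-31) = 0.9355
Perp slope = -dx/dy = -31/29 = -1.0690
b = My - (perp slope)*Mx = -3.5 + (-31*0.5)/(-29) = -3.5 + 0.5345 = -2.9655

y = -1.0690x - 2.9655


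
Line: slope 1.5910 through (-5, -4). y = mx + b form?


y + 4 = 1.5910(x + 5)
y = 1.5910x - 4 - 1.5910*(-5)
y = 1.5910x + 3.9550

y = 1.5910x + 3.9550


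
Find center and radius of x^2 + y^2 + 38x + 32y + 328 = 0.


h = -D/2 = -38/2 = -19
k = -E/2 = -32/2 = -16
r^2 = h^2 + k^2 - F = 361 + 256 - 328 = 289
r = 17

Center (-19, -16), radius = 17


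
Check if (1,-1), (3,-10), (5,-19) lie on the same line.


1*(-10+ 19) + 3*(-19+ 1) + 5*(-1+ 10)
= 9 - 54 + 45 = 0

Yes, collinear (determinant = 0)


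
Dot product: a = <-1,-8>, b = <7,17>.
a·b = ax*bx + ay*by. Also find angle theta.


a·b = -1*7 - 8*17 = -7 - 136 = -143
|a| = sqrt(1+64) = 8.0623
|b| = sqrt(49+289) = 18.3848
cos(theta) = -143/(sqrt(65)*sqrt(338)) = -143/sqrt(21970) = -0.964764
theta = arccos(-143/sqrt(21970)) = 164.7449 degrees

a·b = -143, theta = 164.7449 deg


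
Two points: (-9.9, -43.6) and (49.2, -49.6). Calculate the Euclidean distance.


dx = 49.2 + 9.9 = 59.1
dy = -49.6 + 43.6 = -6.0
d = sqrt(3492.81 + 36.0) = sqrt(3528.81) = 59.4038

59.4038


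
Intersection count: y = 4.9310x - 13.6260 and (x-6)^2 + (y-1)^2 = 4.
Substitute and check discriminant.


Substitute y = 4.9310x - 13.6260: (x-6)^2 + (4.9310x- 13.6260-1)^2 = 4
Expand to Ax^2 + Bx + C = 0, where b-k = -14.626
A = 1+m^2 = 25.314761
B = 2(m(b-k) - h) = 2(4.9310*(-14.626) - 6) = -156.241612
C = h^2 + (b-k)^2 - r^2 = 36 + 213.919876 - 4 = 245.919876
disc = B^2-4AC = 24411.4413 - 24901.6115 = -490.1702
disc < 0

0 intersection points


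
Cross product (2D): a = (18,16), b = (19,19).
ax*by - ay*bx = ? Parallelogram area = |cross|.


cross = 18*19 - 16*19 = 342 - 304 = 38
Parallelogram area = |38| = 38

cross = 38, parallelogram area = 38


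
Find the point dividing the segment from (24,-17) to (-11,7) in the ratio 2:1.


Px = (2*(-11) + 1*24)/3 = 2/3 = 0.6667
Py = (2*7 + 1*(-17))/3 = -3/3 = -1.0000

P = (0.6667, -1.0000)


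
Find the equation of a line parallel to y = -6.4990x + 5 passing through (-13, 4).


Parallel lines have equal slopes.
m2 = -6.4990
b2 = 4 + 6.4990*(-13) = -80.4870

y = -6.4990x - 80.4870


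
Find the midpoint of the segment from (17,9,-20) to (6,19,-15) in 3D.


Mx = (17+6)/2 = 11.5000
My = (9+19)/2 = 14.0000
Mz = (-20- 15)/2 = -17.5000

M = (11.5000, 14.0000, -17.5000)


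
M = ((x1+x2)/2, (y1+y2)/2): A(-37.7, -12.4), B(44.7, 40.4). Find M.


Mx = (-37.7 + 44.7)/2 = 7.0/2 = 3.5000
My = (-12.4 + 40.4)/2 = 28.0/2 = 14.0000

(3.5000, 14.0000)


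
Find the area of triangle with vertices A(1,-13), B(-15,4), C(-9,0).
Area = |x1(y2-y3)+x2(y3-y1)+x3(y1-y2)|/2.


1*(4-0) = 4
-15*(0+ 13) = -195
-9*(-13-4) = 153
sum = -38
Area = |-38|/2 = 19.0000

19.0000 sq units


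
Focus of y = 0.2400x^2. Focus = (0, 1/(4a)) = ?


a = 0.2400
4a = 0.9600
focus = (0, 1/0.9600) = (0, 1.0417)

Focus = (0, 1.0417)


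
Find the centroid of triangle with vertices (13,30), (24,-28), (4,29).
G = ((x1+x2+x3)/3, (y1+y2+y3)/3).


Gx = (13+24+4)/3 = 41/3 = 13.6667
Gy = (30- 28+29)/3 = 31/3 = 10.3333

G = (13.6667, 10.3333)


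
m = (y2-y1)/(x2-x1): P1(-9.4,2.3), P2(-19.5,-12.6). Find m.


dy = -12.6 - 2.3 = -14.9
dx = -19.5 + 9.4 = -10.1
m = -14.9/(-10.1) = 1.4752

m = 1.4752


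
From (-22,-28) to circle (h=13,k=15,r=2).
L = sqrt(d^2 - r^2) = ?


d = sqrt((-22-13)^2 + (-28-15)^2) = sqrt(1225+1849) = 55.4437
L = sqrt(3074.0000 - 4) = sqrt(3070.0000) = 55.4076

55.4076


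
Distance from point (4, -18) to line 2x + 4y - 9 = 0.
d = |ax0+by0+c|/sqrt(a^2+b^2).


|2*4 + 4*(-18) - 9| = |-73| = 73
sqrt(4 + 16) = sqrt(20) = 4.4721
d = 73/sqrt(20) = 16.3233

16.3233


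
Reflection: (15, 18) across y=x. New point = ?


Reflection rule for y=x: (y, x)
(15, 18) -> (18, 15)

(18, 15)


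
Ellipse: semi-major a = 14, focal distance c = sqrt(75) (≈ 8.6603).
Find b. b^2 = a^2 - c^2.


b^2 = 14^2 - (sqrt(75))^2 = 196 - 75 = 121
b = sqrt(121) = 11

b = 11


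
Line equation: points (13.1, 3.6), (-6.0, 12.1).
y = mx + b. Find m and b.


m = (8.5)/(-19.1) = -0.4450
b = y1 - m*x1 = 3.6 - (8.5*13.1)/(-19.1) = 3.6 + 5.8298 = 9.4298

y = -0.4450x + 9.4298


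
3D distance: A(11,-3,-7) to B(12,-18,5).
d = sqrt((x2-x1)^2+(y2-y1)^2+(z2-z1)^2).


dx=1, dy=-15, dz=12
d = sqrt(1+225+144) = sqrt(370) = 19.2354

19.2354


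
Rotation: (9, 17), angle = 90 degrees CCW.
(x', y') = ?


cos(90) = 0, sin(90) = 1
x' = 9*0 - 17*1 = -17
y' = 9*1 + 17*0 = 9

(-17, 9)


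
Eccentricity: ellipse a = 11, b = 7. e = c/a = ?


c = sqrt(121-49) = sqrt(72) = 8.4853
e = c/a = sqrt(72)/11 = 0.7714

e = 0.7714


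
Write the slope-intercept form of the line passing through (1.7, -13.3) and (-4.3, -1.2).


m = (12.1)/(-6.0) = -2.0167
b = y1 - m*x1 = -13.3 - (12.1*1.7)/(-6.0) = -13.3 + 3.4283 = -9.8717

y = -2.0167x - 9.8717


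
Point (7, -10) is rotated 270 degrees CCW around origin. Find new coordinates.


cos(270) = 0, sin(270) = -1
x' = 7*0 + 10*(-1) = -10
y' = 7*(-1) - 10*0 = -7

(-10, -7)


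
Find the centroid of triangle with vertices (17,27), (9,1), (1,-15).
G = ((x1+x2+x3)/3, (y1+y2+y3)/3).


Gx = (17+9+1)/3 = 27/3 = 9.0000
Gy = (27+1- 15)/3 = 13/3 = 4.3333

G = (9.0000, 4.3333)


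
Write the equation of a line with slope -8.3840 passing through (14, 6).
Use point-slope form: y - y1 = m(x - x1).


y - 6 = -8.3840(x - 14)
y = -8.3840x + 6 + 8.3840*14
y = -8.3840x + 123.3760

y = -8.3840x + 123.3760


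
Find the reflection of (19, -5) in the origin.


Reflection rule for origin: (-x, -y)
(19, -5) -> (-19, 5)

(-19, 5)


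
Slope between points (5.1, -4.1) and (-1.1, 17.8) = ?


dy = 17.8 + 4.1 = 21.9
dx = -1.1 - 5.1 = -6.2
m = 21.9/(-6.2) = -3.5323

m = -3.5323


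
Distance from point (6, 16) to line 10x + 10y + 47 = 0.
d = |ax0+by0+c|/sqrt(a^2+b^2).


|10*6 + 10*16 + 47| = |267| = 267
sqrt(100 + 100) = sqrt(200) = 14.1421
d = 267/sqrt(200) = 18.8798

18.8798


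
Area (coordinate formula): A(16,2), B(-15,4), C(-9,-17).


16*(4+ 17) = 336
-15*(-17-2) = 285
-9*(2-4) = 18
sum = 639
Area = |639|/2 = 319.5000

319.5000 sq units


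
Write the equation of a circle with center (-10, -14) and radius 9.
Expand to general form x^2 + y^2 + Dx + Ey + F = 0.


(x+ 10)^2 + (y+ 14)^2 = 9^2
D = -2h = 20, E = -2k = 28
F = h^2+k^2-r^2 = 100+196-81 = 215

x^2 + y^2 + 20x + 28y + 215 = 0


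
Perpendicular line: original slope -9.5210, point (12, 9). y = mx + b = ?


Perpendicular slope = -1/m1 = -1/(-9.5210) = 0.1050
b2 = y0 - m2*x0 = 9 + 12/(-9.5210) = 9 - 1.2604 = 7.7396

y = 0.1050x + 7.7396


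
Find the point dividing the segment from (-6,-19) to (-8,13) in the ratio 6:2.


Px = (6*(-8) + 2*(-6))/8 = -60/8 = -7.5000
Py = (6*13 + 2*(-19))/8 = 40/8 = 5.0000

P = (-7.5000, 5.0000)


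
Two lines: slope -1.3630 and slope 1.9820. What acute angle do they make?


m1-m2 = -3.345
1+m1*m2 = -1.701466
tan(theta) = |-3.345/(-1.701466)| = 1.965952
theta = arctan(|-3.345/(-1.701466)|) = 63.0394 degrees (acute angle)

63.0394 degrees


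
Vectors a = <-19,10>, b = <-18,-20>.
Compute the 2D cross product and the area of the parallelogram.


cross = -19*(-20) - 10*(-18) = 380 + 180 = 560
Parallelogram area = |560| = 560

cross = 560, parallelogram area = 560


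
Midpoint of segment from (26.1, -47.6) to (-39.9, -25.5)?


Mx = (26.1 - 39.9)/2 = -13.8/2 = -6.9000
My = (-47.6 - 25.5)/2 = -73.1/2 = -36.5500

(-6.9000, -36.5500)


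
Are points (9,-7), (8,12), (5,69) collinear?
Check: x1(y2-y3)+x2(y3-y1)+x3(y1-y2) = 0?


9*(12-69) + 8*(69+ 7) + 5*(-7-12)
= -513 + 608 - 95 = 0

Yes, collinear (determinant = 0)


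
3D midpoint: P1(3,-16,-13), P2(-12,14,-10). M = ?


Mx = (3- 12)/2 = -4.5000
My = (-16+14)/2 = -1.0000
Mz = (-13- 10)/2 = -11.5000

M = (-4.5000, -1.0000, -11.5000)


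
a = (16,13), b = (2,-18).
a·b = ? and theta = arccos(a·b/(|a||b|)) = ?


a·b = 16*2 + 13*(-18) = 32 - 234 = -202
|a| = sqrt(256+169) = 20.6155
|b| = sqrt(4+324) = 18.1108
cos(theta) = -202/(sqrt(425)*sqrt(328)) = -202/sqrt(139400) = -0.541028
theta = arccos(-202/sqrt(139400)) = 122.7537 degrees

a·b = -202, theta = 122.7537 deg


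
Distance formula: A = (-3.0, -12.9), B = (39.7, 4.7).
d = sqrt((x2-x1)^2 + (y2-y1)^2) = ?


dx = 39.7 + 3.0 = 42.7
dy = 4.7 + 12.9 = 17.6
d = sqrt(1823.29 + 309.76) = sqrt(2133.05) = 46.1850

46.1850


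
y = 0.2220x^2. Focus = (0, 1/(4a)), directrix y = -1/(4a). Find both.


a = 0.2220
1/(4a) = 1.1261
Focus = (0, 1.1261)
Directrix: y = -1.1261

Focus = (0, 1.1261), Directrix: y = -1.1261


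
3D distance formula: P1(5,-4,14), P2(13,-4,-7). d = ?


dx=8, dy=0, dz=-21
d = sqrt(64+0+441) = sqrt(505) = 22.4722

22.4722


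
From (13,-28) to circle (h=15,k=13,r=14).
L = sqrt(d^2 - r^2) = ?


d = sqrt((13-15)^2 + (-28-13)^2) = sqrt(4+1681) = 41.0488
L = sqrt(1685.0000 - 196) = sqrt(1489.0000) = 38.5876

38.5876


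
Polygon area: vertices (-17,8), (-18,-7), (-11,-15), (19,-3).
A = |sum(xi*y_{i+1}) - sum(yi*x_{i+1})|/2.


sum(xi*y_{i+1}) = -17*(-7) - 18*(-15) - 11*(-3) + 19*8 = 574
sum(yi*x_{i+1}) = 8*(-18) - 7*(-11) - 15*19 - 3*(-17) = -301
Area = |574 + 301|/2 = 875/2 = 437.5000

437.5000 sq units


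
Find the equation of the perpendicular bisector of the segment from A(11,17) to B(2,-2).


Midpoint = (6.5, 7.5)
Slope of AB = dy/dx = -19/(-9) = 2.1111
Perp slope = -dx/dy = -9/19 = -0.4737
b = My - (perp slope)*Mx = 7.5 + (-9*6.5)/(-19) = 7.5 + 3.0789 = 10.5789

y = -0.4737x + 10.5789


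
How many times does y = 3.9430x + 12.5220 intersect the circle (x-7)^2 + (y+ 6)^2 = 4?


Substitute y = 3.9430x + 12.5220: (x-7)^2 + (3.9430x+12.5220+ 6)^2 = 4
Expand to Ax^2 + Bx + C = 0, where b-k = 18.522
A = 1+m^2 = 16.547249
B = 2(m(b-k) - h) = 2(3.9430*18.522 - 7) = 132.064492
C = h^2 + (b-k)^2 - r^2 = 49 + 343.064484 - 4 = 388.064484
disc = B^2-4AC = 17441.0300 - 25685.5986 = -8244.5686
disc < 0

0 intersection points


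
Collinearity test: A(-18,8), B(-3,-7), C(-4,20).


-18*(-7-20) - 3*(20-8) - 4*(8+ 7)
= 486 - 36 - 60 = 390

No, not collinear (determinant = 390)


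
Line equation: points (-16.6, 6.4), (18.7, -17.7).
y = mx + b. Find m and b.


m = (-24.1)/(35.3) = -0.6827
b = y1 - m*x1 = 6.4 - (-24.1*(-16.6))/(35.3) = 6.4 - 11.3331 = -4.9331

y = -0.6827x - 4.9331


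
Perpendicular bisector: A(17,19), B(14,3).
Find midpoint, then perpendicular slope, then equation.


Midpoint = (15.5, 11)
Slope of AB = dy/dx = -16/(-3) = 5.3333
Perp slope = -dx/dy = -3/16 = -0.1875
b = My - (perp slope)*Mx = 11 + (-3*15.5)/(-16) = 11 + 2.9062 = 13.9062

y = -0.1875x + 13.9062


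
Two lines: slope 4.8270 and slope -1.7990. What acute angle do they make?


m1-m2 = 6.626
1+m1*m2 = -7.683773
tan(theta) = |6.626/(-7.683773)| = 0.862337
theta = arctan(|6.626/(-7.683773)|) = 40.7724 degrees (acute angle)

40.7724 degrees


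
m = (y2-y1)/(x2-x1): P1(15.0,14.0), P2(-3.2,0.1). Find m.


dy = 0.1 - 14.0 = -13.9
dx = -3.2 - 15.0 = -18.2
m = -13.9/(-18.2) = 0.7637

m = 0.7637


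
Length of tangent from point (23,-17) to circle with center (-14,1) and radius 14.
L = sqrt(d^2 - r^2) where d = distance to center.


d = sqrt((23+ 14)^2 + (-17-1)^2) = sqrt(1369+324) = 41.1461
L = sqrt(1693.0000 - 196) = sqrt(1497.0000) = 38.6911

38.6911


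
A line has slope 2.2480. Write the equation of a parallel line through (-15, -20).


Parallel lines have equal slopes.
m2 = 2.2480
b2 = -20 - 2.2480*(-15) = 13.7200

y = 2.2480x + 13.7200


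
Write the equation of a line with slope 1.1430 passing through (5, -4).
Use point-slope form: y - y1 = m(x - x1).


y + 4 = 1.1430(x - 5)
y = 1.1430x - 4 - 1.1430*5
y = 1.1430x - 9.7150

y = 1.1430x - 9.7150


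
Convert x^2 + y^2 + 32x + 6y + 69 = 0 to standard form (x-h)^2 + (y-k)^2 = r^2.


h = -D/2 = -32/2 = -16
k = -E/2 = -6/2 = -3
r^2 = h^2 + k^2 - F = 256 + 9 - 69 = 196
r = 14

Center (-16, -3), radius = 14


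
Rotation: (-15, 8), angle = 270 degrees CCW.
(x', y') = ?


cos(270) = 0, sin(270) = -1
x' = -15*0 - 8*(-1) = 8
y' = -15*(-1) + 8*0 = 15

(8, 15)


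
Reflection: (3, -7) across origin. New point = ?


Reflection rule for origin: (-x, -y)
(3, -7) -> (-3, 7)

(-3, 7)


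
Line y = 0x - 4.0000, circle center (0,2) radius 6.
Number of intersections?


Substitute y = 0x - 4.0000: (x-0)^2 + (0x- 4.0000-2)^2 = 36
Expand to Ax^2 + Bx + C = 0, where b-k = -6
A = 1+m^2 = 1
B = 2(m(b-k) - h) = 2(0*(-6) - 0) = 0
C = h^2 + (b-k)^2 - r^2 = 0 + 36 - 36 = 0
disc = B^2-4AC = 0 - 0 = 0
disc = 0

1 intersection point (tangent)


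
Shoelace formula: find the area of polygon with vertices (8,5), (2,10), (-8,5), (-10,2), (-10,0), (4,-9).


sum(xi*y_{i+1}) = 8*10 + 2*5 - 8*2 - 10*0 - 10*(-9) + 4*5 = 184
sum(yi*x_{i+1}) = 5*2 + 10*(-8) + 5*(-10) + 2*(-10) + 0*4 - 9*8 = -212
Area = |184 + 212|/2 = 396/2 = 198.0000

198.0000 sq units


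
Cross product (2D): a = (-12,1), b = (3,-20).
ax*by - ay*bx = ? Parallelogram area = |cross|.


cross = -12*(-20) - 1*3 = 240 - 3 = 237
Parallelogram area = |237| = 237

cross = 237, parallelogram area = 237


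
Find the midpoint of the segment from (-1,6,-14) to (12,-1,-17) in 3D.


Mx = (-1+12)/2 = 5.5000
My = (6- 1)/2 = 2.5000
Mz = (-14- 17)/2 = -15.5000

M = (5.5000, 2.5000, -15.5000)


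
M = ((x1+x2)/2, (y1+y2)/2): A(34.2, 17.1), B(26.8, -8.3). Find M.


Mx = (34.2 + 26.8)/2 = 61.0/2 = 30.5000
My = (17.1 - 8.3)/2 = 8.8/2 = 4.4000

(30.5000, 4.4000)


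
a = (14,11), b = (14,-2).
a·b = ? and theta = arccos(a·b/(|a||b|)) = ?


a·b = 14*14 + 11*(-2) = 196 - 22 = 174
|a| = sqrt(196+121) = 17.8045
|b| = sqrt(196+4) = 14.1421
cos(theta) = 174/(sqrt(317)*sqrt(200)) = 174/sqrt(63400) = 0.691042
theta = arccos(174/sqrt(63400)) = 46.2873 degrees

a·b = 174, theta = 46.2873 deg


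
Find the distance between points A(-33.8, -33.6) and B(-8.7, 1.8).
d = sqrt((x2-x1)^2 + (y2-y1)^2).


dx = -8.7 + 33.8 = 25.1
dy = 1.8 + 33.6 = 35.4
d = sqrt(630.01 + 1253.16) = sqrt(1883.17) = 43.3955

43.3955


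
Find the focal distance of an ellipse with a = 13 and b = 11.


c^2 = 13^2 - 11^2 = 169 - 121 = 48
c = sqrt(48) = 6.9282

c = 6.9282


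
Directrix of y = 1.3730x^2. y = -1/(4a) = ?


a = 1.3730
1/(4a) = 0.1821
directrix: y = -0.1821 = -0.1821

y = -0.1821


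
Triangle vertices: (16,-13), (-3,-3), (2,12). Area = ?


16*(-3-12) = -240
-3*(12+ 13) = -75
2*(-13+ 3) = -20
sum = -335
Area = |-335|/2 = 167.5000

167.5000 sq units


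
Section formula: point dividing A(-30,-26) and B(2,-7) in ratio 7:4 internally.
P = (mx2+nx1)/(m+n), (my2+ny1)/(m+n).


Px = (7*2 + 4*(-30))/11 = -106/11 = -9.6364
Py = (7*(-7) + 4*(-26))/11 = -153/11 = -13.9091

P = (-9.6364, -13.9091)


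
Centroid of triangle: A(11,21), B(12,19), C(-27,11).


Gx = (11+12- 27)/3 = -4/3 = -1.3333
Gy = (21+19+11)/3 = 51/3 = 17.0000

G = (-1.3333, 17.0000)


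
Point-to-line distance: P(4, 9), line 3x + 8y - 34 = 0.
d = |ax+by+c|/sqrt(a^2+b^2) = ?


|3*4 + 8*9 - 34| = |50| = 50
sqrt(9 + 64) = sqrt(73) = 8.5440
d = 50/sqrt(73) = 5.8521

5.8521


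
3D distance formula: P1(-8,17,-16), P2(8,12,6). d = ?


dx=16, dy=-5, dz=22
d = sqrt(256+25+484) = sqrt(765) = 27.6586

27.6586


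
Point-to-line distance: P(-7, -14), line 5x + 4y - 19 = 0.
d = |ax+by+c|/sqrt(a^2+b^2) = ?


|5*(-7) + 4*(-14) - 19| = |-110| = 110
sqrt(25 + 16) = sqrt(41) = 6.4031
d = 110/sqrt(41) = 17.1791

17.1791


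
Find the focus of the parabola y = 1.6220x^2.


a = 1.6220
4a = 6.4880
focus = (0, 1/6.4880) = (0, 0.1541)

Focus = (0, 0.1541)


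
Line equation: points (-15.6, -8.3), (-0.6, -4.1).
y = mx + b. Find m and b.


m = (4.2)/(15.0) = 0.2800
b = y1 - m*x1 = -8.3 - (4.2*(-15.6))/(15.0) = -8.3 + 4.3680 = -3.9320

y = 0.2800x - 3.9320


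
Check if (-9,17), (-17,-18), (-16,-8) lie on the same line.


-9*(-18+ 8) - 17*(-8-17) - 16*(17+ 18)
= 90 + 425 - 560 = -45

No, not collinear (determinant = -45)


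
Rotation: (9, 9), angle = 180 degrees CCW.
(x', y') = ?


cos(180) = -1, sin(180) = 0
x' = 9*(-1) - 9*0 = -9
y' = 9*0 + 9*(-1) = -9

(-9, -9)


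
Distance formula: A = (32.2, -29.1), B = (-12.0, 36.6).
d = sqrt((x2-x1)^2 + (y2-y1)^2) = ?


dx = -12.0 - 32.2 = -44.2
dy = 36.6 + 29.1 = 65.7
d = sqrt(1953.64 + 4316.49) = sqrt(6270.13) = 79.1842

79.1842


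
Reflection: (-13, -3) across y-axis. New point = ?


Reflection rule for y-axis: (-x, y)
(-13, -3) -> (13, -3)

(13, -3)


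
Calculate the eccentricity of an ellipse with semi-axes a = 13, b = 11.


c = sqrt(169-121) = sqrt(48) = 6.9282
e = c/a = sqrt(48)/13 = 0.5329

e = 0.5329


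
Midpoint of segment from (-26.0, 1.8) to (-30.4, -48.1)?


Mx = (-26.0 - 30.4)/2 = -56.4/2 = -28.2000
My = (1.8 - 48.1)/2 = -46.3/2 = -23.1500

(-28.2000, -23.1500)


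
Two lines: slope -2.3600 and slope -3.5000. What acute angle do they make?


m1-m2 = 1.14
1+m1*m2 = 9.26
tan(theta) = |1.14/9.26| = 0.123110
theta = arctan(|1.14/9.26|) = 7.0184 degrees (acute angle)

7.0184 degrees


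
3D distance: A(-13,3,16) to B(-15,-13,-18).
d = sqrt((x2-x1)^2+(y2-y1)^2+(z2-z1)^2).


dx=-2, dy=-16, dz=-34
d = sqrt(4+256+1156) = sqrt(1416) = 37.6298

37.6298


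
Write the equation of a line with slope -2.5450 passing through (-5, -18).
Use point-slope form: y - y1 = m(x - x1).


y + 18 = -2.5450(x + 5)
y = -2.5450x - 18 + 2.5450*(-5)
y = -2.5450x - 30.7250

y = -2.5450x - 30.7250


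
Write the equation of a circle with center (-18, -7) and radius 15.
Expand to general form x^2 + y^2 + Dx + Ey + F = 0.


(x+ 18)^2 + (y+ 7)^2 = 15^2
D = -2h = 36, E = -2k = 14
F = h^2+k^2-r^2 = 324+49-225 = 148

x^2 + y^2 + 36x + 14y + 148 = 0


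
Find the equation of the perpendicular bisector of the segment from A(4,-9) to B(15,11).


Midpoint = (9.5, 1)
Slope of AB = dy/dx = 20/11 = 1.8182
Perp slope = -dx/dy = -11/20 = -0.5500
b = My - (perp slope)*Mx = 1 + (11*9.5)/20 = 1 + 5.2250 = 6.2250

y = -0.5500x + 6.2250


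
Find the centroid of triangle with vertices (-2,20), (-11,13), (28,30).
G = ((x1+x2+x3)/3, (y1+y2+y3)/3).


Gx = (-2- 11+28)/3 = 15/3 = 5.0000
Gy = (20+13+30)/3 = 63/3 = 21.0000

G = (5.0000, 21.0000)


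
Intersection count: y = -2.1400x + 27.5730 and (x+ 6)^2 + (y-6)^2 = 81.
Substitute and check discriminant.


Substitute y = -2.1400x + 27.5730: (x+ 6)^2 + (-2.1400x+27.5730-6)^2 = 81
Expand to Ax^2 + Bx + C = 0, where b-k = 21.573
A = 1+m^2 = 5.5796
B = 2(m(b-k) - h) = 2(-2.1400*21.573 + 6) = -80.33244
C = h^2 + (b-k)^2 - r^2 = 36 + 465.394329 - 81 = 420.394329
disc = B^2-4AC = 6453.3009 - 9382.5288 = -2929.2279
disc < 0

0 intersection points


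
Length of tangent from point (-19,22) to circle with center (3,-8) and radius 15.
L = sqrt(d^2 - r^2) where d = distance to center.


d = sqrt((-19-3)^2 + (22+ 8)^2) = sqrt(484+900) = 37.2022
L = sqrt(1384.0000 - 225) = sqrt(1159.0000) = 34.0441

34.0441


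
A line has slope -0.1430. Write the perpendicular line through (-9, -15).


Perpendicular slope = -1/m1 = -1/(-0.1430) = 6.9930
b2 = y0 - m2*x0 = -15 - 9/(-0.1430) = -15 + 62.9371 = 47.9371

y = 6.9930x + 47.9371


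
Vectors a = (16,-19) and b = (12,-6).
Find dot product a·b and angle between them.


a·b = 16*12 - 19*(-6) = 192 + 114 = 306
|a| = sqrt(256+361) = 24.8395
|b| = sqrt(144+36) = 13.4164
cos(theta) = 306/(sqrt(617)*sqrt(180)) = 306/sqrt(111060) = 0.918211
theta = arccos(306/sqrt(111060)) = 23.3340 degrees

a·b = 306, theta = 23.3340 deg


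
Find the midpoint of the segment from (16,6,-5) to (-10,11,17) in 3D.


Mx = (16- 10)/2 = 3.0000
My = (6+11)/2 = 8.5000
Mz = (-5+17)/2 = 6.0000

M = (3.0000, 8.5000, 6.0000)


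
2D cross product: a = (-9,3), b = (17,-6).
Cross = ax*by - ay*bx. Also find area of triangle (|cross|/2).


cross = -9*(-6) - 3*17 = 54 - 51 = 3
Triangle area = |3|/2 = 3/2 = 1.5000

cross = 3, triangle area = 1.5000


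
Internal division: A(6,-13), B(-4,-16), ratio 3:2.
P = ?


Px = (3*(-4) + 2*6)/5 = 0/5 = 0
Py = (3*(-16) + 2*(-13))/5 = -74/5 = -14.8000

P = (0, -14.8000)


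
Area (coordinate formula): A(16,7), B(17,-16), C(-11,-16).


16*(-16+ 16) = 0
17*(-16-7) = -391
-11*(7+ 16) = -253
sum = -644
Area = |-644|/2 = 322.0000

322.0000 sq units


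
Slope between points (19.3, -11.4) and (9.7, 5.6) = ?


dy = 5.6 + 11.4 = 17.0
dx = 9.7 - 19.3 = -9.6
m = 17.0/(-9.6) = -1.7708

m = -1.7708


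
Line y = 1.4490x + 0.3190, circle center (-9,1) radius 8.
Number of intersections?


Substitute y = 1.4490x + 0.3190: (x+ 9)^2 + (1.4490x+0.3190-1)^2 = 64
Expand to Ax^2 + Bx + C = 0, where b-k = -0.681
A = 1+m^2 = 3.099601
B = 2(m(b-k) - h) = 2(1.4490*(-0.681) + 9) = 16.026462
C = h^2 + (b-k)^2 - r^2 = 81 + 0.463761 - 64 = 17.463761
disc = B^2-4AC = 256.8475 - 216.5228 = 40.3247
disc > 0

2 intersection points


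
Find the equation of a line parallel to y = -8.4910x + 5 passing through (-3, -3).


Parallel lines have equal slopes.
m2 = -8.4910
b2 = -3 + 8.4910*(-3) = -28.4730

y = -8.4910x - 28.4730


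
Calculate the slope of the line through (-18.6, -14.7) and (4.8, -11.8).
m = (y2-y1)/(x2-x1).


dy = -11.8 + 14.7 = 2.9
dx = 4.8 + 18.6 = 23.4
m = 2.9/23.4 = 0.1239

m = 0.1239


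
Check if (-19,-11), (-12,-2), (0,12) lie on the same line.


-19*(-2-12) - 12*(12+ 11) + 0*(-11+ 2)
= 266 - 276 + 0 = -10

No, not collinear (determinant = -10)


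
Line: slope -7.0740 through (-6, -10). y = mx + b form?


y + 10 = -7.0740(x + 6)
y = -7.0740x - 10 + 7.0740*(-6)
y = -7.0740x - 52.4440

y = -7.0740x - 52.4440


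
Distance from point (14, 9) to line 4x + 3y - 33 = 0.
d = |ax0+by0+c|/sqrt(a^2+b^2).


|4*14 + 3*9 - 33| = |50| = 50
sqrt(16 + 9) = sqrt(25) = 5.0000
d = 50/sqrt(25) = 10.0000

10.0000


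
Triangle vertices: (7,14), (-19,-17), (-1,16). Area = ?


7*(-17-16) = -231
-19*(16-14) = -38
-1*(14+ 17) = -31
sum = -300
Area = |-300|/2 = 150.0000

150.0000 sq units


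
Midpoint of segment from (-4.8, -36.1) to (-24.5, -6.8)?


Mx = (-4.8 - 24.5)/2 = -29.3/2 = -14.6500
My = (-36.1 - 6.8)/2 = -42.9/2 = -21.4500

(-14.6500, -21.4500)


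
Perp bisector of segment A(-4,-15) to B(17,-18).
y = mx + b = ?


Midpoint = (6.5, -16.5)
Slope of AB = dy/dx = -3/21 = -0.1429
Perp slope = -dx/dy = 21/3 = 7.0000
b = My - (perp slope)*Mx = -16.5 + (21*6.5)/(-3) = -16.5 - 45.5000 = -62.0000

y = 7.0000x - 62.0000


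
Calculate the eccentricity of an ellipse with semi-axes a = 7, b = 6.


c = sqrt(49-36) = sqrt(13) = 3.6056
e = c/a = sqrt(13)/7 = 0.5151

e = 0.5151


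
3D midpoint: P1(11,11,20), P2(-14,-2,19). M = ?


Mx = (11- 14)/2 = -1.5000
My = (11- 2)/2 = 4.5000
Mz = (20+19)/2 = 19.5000

M = (-1.5000, 4.5000, 19.5000)


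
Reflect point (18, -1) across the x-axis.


Reflection rule for x-axis: (x, -y)
(18, -1) -> (18, 1)

(18, 1)


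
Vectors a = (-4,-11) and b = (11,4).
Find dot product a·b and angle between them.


a·b = -4*11 - 11*4 = -44 - 44 = -88
|a| = sqrt(16+121) = 11.7047
|b| = sqrt(121+16) = 11.7047
cos(theta) = -88/(sqrt(137)*sqrt(137)) = -88/sqrt(18769) = -0.642336
theta = arccos(-88/sqrt(18769)) = 129.9662 degrees

a·b = -88, theta = 129.9662 deg


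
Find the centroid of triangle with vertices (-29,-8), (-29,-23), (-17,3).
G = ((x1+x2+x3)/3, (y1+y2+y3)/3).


Gx = (-29- 29- 17)/3 = -75/3 = -25.0000
Gy = (-8- 23+3)/3 = -28/3 = -9.3333

G = (-25.0000, -9.3333)


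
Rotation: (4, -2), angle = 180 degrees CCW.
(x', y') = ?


cos(180) = -1, sin(180) = 0
x' = 4*(-1) + 2*0 = -4
y' = 4*0 - 2*(-1) = 2

(-4, 2)


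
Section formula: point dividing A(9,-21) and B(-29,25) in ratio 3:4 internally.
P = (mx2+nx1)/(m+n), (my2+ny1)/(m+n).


Px = (3*(-29) + 4*9)/7 = -51/7 = -7.2857
Py = (3*25 + 4*(-21))/7 = -9/7 = -1.2857

P = (-7.2857, -1.2857)


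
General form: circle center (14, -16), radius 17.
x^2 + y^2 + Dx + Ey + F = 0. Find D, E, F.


(x-14)^2 + (y+ 16)^2 = 17^2
D = -2h = -28, E = -2k = 32
F = h^2+k^2-r^2 = 196+256-289 = 163

D = -28, E = 32, F = 163


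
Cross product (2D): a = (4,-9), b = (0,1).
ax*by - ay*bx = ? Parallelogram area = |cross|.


cross = 4*1 + 9*0 = 4 - 0 = 4
Parallelogram area = |4| = 4

cross = 4, parallelogram area = 4


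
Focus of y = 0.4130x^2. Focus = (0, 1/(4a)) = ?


a = 0.4130
4a = 1.6520
focus = (0, 1/1.6520) = (0, 0.6053)

Focus = (0, 0.6053)


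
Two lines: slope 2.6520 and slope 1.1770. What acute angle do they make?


m1-m2 = 1.475
1+m1*m2 = 4.121404
tan(theta) = |1.475/4.121404| = 0.357888
theta = arctan(|1.475/4.121404|) = 19.6917 degrees (acute angle)

19.6917 degrees


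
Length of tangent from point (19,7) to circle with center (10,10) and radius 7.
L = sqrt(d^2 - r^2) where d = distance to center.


d = sqrt((19-10)^2 + (7-10)^2) = sqrt(81+9) = 9.4868
L = sqrt(90.0000 - 49) = sqrt(41.0000) = 6.4031

6.4031


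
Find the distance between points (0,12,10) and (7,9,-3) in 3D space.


dx=7, dy=-3, dz=-13
d = sqrt(49+9+169) = sqrt(227) = 15.0665

15.0665


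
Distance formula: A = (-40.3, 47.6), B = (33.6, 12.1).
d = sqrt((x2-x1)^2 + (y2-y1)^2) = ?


dx = 33.6 + 40.3 = 73.9
dy = 12.1 - 47.6 = -35.5
d = sqrt(5461.21 + 1260.25) = sqrt(6721.46) = 81.9845

81.9845


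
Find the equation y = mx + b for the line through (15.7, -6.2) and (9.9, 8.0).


m = (14.2)/(-5.8) = -2.4483
b = y1 - m*x1 = -6.2 - (14.2*15.7)/(-5.8) = -6.2 + 38.4379 = 32.2379

y = -2.4483x + 32.2379


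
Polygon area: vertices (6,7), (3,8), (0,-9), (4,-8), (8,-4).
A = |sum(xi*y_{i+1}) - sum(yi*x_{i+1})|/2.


sum(xi*y_{i+1}) = 6*8 + 3*(-9) + 0*(-8) + 4*(-4) + 8*7 = 61
sum(yi*x_{i+1}) = 7*3 + 8*0 - 9*4 - 8*8 - 4*6 = -103
Area = |61 + 103|/2 = 164/2 = 82.0000

82.0000 sq units


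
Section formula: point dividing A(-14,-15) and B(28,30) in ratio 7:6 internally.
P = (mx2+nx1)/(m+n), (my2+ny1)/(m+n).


Px = (7*28 + 6*(-14))/13 = 112/13 = 8.6154
Py = (7*30 + 6*(-15))/13 = 120/13 = 9.2308

P = (8.6154, 9.2308)


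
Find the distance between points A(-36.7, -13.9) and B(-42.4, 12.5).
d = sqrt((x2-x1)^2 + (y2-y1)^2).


dx = -42.4 + 36.7 = -5.7
dy = 12.5 + 13.9 = 26.4
d = sqrt(32.49 + 696.96) = sqrt(729.45) = 27.0083

27.0083


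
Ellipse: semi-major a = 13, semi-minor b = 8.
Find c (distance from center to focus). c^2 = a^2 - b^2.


c^2 = 13^2 - 8^2 = 169 - 64 = 105
c = sqrt(105) = 10.2470

c = 10.2470


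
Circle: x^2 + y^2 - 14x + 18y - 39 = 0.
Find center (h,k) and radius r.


h = -D/2 = 14/2 = 7
k = -E/2 = -18/2 = -9
r^2 = h^2 + k^2 - F = 49 + 81 + 39 = 169
r = 13

Center (7, -9), radius = 13


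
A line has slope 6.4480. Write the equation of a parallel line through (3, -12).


Parallel lines have equal slopes.
m2 = 6.4480
b2 = -12 - 6.4480*3 = -31.3440

y = 6.4480x - 31.3440


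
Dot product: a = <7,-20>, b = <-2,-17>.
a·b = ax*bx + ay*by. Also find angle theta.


a·b = 7*(-2) - 20*(-17) = -14 + 340 = 326
|a| = sqrt(49+400) = 21.1896
|b| = sqrt(4+289) = 17.1172
cos(theta) = 326/(sqrt(449)*sqrt(293)) = 326/sqrt(131557) = 0.898795
theta = arccos(326/sqrt(131557)) = 25.9999 degrees

a·b = 326, theta = 25.9999 deg


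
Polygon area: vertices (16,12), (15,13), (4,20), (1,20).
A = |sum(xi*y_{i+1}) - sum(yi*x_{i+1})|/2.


sum(xi*y_{i+1}) = 16*13 + 15*20 + 4*20 + 1*12 = 600
sum(yi*x_{i+1}) = 12*15 + 13*4 + 20*1 + 20*16 = 572
Area = |600 - 572|/2 = 28/2 = 14.0000

14.0000 sq units


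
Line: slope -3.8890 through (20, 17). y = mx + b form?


y - 17 = -3.8890(x - 20)
y = -3.8890x + 17 + 3.8890*20
y = -3.8890x + 94.7800

y = -3.8890x + 94.7800


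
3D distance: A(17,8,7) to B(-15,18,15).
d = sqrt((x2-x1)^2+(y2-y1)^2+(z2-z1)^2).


dx=-32, dy=10, dz=8
d = sqrt(1024+100+64) = sqrt(1188) = 34.4674

34.4674


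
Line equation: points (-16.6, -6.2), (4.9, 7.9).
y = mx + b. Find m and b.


m = (14.1)/(21.5) = 0.6558
b = y1 - m*x1 = -6.2 - (14.1*(-16.6))/(21.5) = -6.2 + 10.8865 = 4.6865

y = 0.6558x + 4.6865


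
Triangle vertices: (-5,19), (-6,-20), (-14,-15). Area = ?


-5*(-20+ 15) = 25
-6*(-15-19) = 204
-14*(19+ 20) = -546
sum = -317
Area = |-317|/2 = 158.5000

158.5000 sq units


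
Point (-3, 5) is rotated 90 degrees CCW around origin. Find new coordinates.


cos(90) = 0, sin(90) = 1
x' = -3*0 - 5*1 = -5
y' = -3*1 + 5*0 = -3

(-5, -3)


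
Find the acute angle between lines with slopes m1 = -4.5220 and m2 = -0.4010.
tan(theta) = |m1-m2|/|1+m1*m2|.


m1-m2 = -4.121
1+m1*m2 = 2.813322
tan(theta) = |-4.121/2.813322| = 1.464816
theta = arctan(|-4.121/2.813322|) = 55.6794 degrees (acute angle)

55.6794 degrees


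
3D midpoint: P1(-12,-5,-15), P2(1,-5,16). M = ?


Mx = (-12+1)/2 = -5.5000
My = (-5- 5)/2 = -5.0000
Mz = (-15+16)/2 = 0.5000

M = (-5.5000, -5.0000, 0.5000)


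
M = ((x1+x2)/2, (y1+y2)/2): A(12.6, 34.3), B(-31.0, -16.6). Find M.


Mx = (12.6 - 31.0)/2 = -18.4/2 = -9.2000
My = (34.3 - 16.6)/2 = 17.7/2 = 8.8500

(-9.2000, 8.8500)


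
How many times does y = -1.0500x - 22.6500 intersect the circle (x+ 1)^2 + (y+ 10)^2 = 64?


Substitute y = -1.0500x - 22.6500: (x+ 1)^2 + (-1.0500x- 22.6500+ 10)^2 = 64
Expand to Ax^2 + Bx + C = 0, where b-k = -12.65
A = 1+m^2 = 2.1025
B = 2(m(b-k) - h) = 2(-1.0500*(-12.65) + 1) = 28.565
C = h^2 + (b-k)^2 - r^2 = 1 + 160.0225 - 64 = 97.0225
disc = B^2-4AC = 815.9592 - 815.9592 = 0
disc = 0

1 intersection point (tangent)


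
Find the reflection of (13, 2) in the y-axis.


Reflection rule for y-axis: (-x, y)
(13, 2) -> (-13, 2)

(-13, 2)


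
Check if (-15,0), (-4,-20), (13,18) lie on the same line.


-15*(-20-18) - 4*(18-0) + 13*(0+ 20)
= 570 - 72 + 260 = 758

No, not collinear (determinant = 758)


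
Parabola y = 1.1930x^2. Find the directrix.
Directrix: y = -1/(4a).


a = 1.1930
1/(4a) = 0.2096
directrix: y = -0.2096 = -0.2096

y = -0.2096


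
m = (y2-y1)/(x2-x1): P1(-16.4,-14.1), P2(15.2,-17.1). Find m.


dy = -17.1 + 14.1 = -3
dx = 15.2 + 16.4 = 31.6
m = -3/31.6 = -0.0949

m = -0.0949


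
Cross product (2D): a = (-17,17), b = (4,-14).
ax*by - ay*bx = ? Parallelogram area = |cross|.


cross = -17*(-14) - 17*4 = 238 - 68 = 170
Parallelogram area = |170| = 170

cross = 170, parallelogram area = 170


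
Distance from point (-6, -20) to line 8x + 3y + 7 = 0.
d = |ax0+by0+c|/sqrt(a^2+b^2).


|8*(-6) + 3*(-20) + 7| = |-101| = 101
sqrt(64 + 9) = sqrt(73) = 8.5440
d = 101/sqrt(73) = 11.8212

11.8212


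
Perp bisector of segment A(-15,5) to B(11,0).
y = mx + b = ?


Midpoint = (-2, 2.5)
Slope of AB = dy/dx = -5/26 = -0.1923
Perp slope = -dx/dy = 26/5 = 5.2000
b = My - (perp slope)*Mx = 2.5 + (26*(-2))/(-5) = 2.5 + 10.4000 = 12.9000

y = 5.2000x + 12.9000


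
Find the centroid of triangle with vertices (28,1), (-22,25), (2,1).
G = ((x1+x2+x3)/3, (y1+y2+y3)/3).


Gx = (28- 22+2)/3 = 8/3 = 2.6667
Gy = (1+25+1)/3 = 27/3 = 9.0000

G = (2.6667, 9.0000)


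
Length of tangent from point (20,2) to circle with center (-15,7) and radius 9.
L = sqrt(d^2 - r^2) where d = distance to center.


d = sqrt((20+ 15)^2 + (2-7)^2) = sqrt(1225+25) = 35.3553
L = sqrt(1250.0000 - 81) = sqrt(1169.0000) = 34.1906

34.1906


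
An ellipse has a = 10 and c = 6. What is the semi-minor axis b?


b^2 = 10^2 - (6)^2 = 100 - 36 = 64
b = sqrt(64) = 8

b = 8


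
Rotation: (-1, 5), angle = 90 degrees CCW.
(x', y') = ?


cos(90) = 0, sin(90) = 1
x' = -1*0 - 5*1 = -5
y' = -1*1 + 5*0 = -1

(-5, -1)


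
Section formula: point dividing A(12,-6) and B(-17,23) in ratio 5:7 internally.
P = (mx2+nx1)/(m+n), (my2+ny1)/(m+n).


Px = (5*(-17) + 7*12)/12 = -1/12 = -0.0833
Py = (5*23 + 7*(-6))/12 = 73/12 = 6.0833

P = (-0.0833, 6.0833)


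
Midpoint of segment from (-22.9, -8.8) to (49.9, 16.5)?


Mx = (-22.9 + 49.9)/2 = 27.0/2 = 13.5000
My = (-8.8 + 16.5)/2 = 7.7/2 = 3.8500

(13.5000, 3.8500)


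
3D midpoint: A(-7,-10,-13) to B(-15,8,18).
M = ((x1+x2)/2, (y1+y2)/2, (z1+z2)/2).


Mx = (-7- 15)/2 = -11.0000
My = (-10+8)/2 = -1.0000
Mz = (-13+18)/2 = 2.5000

M = (-11.0000, -1.0000, 2.5000)


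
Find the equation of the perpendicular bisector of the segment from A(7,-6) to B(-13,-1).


Midpoint = (-3, -3.5)
Slope of AB = dy/dx = 5/(-20) = -0.2500
Perp slope = -dx/dy = 20/5 = 4.0000
b = My - (perp slope)*Mx = -3.5 + (-20*(-3))/5 = -3.5 + 12.0000 = 8.5000

y = 4.0000x + 8.5000


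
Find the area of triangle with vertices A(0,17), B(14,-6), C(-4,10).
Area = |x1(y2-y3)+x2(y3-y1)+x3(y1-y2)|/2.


0*(-6-10) = 0
14*(10-17) = -98
-4*(17+ 6) = -92
sum = -190
Area = |-190|/2 = 95.0000

95.0000 sq units


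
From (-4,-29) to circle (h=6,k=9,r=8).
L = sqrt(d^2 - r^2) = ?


d = sqrt((-4-6)^2 + (-29-9)^2) = sqrt(100+1444) = 39.2938
L = sqrt(1544.0000 - 64) = sqrt(1480.0000) = 38.4708

38.4708


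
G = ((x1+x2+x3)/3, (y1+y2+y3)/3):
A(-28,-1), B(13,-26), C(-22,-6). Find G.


Gx = (-28+13- 22)/3 = -37/3 = -12.3333
Gy = (-1- 26- 6)/3 = -33/3 = -11.0000

G = (-12.3333, -11.0000)


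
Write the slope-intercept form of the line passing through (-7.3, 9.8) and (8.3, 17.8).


m = (8.0)/(15.6) = 0.5128
b = y1 - m*x1 = 9.8 - (8.0*(-7.3))/(15.6) = 9.8 + 3.7436 = 13.5436

y = 0.5128x + 13.5436


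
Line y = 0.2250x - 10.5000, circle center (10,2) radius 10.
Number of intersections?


Substitute y = 0.2250x - 10.5000: (x-10)^2 + (0.2250x- 10.5000-2)^2 = 100
Expand to Ax^2 + Bx + C = 0, where b-k = -12.5
A = 1+m^2 = 1.050625
B = 2(m(b-k) - h) = 2(0.2250*(-12.5) - 10) = -25.625
C = h^2 + (b-k)^2 - r^2 = 100 + 156.25 - 100 = 156.25
disc = B^2-4AC = 656.6406 - 656.6406 = 0
disc = 0

1 intersection point (tangent)
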